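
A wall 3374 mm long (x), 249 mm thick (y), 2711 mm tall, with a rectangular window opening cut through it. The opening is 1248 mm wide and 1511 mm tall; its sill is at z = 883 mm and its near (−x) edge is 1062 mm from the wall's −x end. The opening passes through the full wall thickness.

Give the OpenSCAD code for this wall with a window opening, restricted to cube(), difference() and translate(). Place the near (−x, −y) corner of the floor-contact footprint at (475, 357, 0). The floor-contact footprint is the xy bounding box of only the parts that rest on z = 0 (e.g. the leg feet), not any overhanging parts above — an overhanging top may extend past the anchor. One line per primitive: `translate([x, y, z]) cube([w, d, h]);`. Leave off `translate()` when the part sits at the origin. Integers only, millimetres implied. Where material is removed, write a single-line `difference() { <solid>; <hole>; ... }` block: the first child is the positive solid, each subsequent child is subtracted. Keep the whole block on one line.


difference() { translate([475, 357, 0]) cube([3374, 249, 2711]); translate([1537, 357, 883]) cube([1248, 249, 1511]); }


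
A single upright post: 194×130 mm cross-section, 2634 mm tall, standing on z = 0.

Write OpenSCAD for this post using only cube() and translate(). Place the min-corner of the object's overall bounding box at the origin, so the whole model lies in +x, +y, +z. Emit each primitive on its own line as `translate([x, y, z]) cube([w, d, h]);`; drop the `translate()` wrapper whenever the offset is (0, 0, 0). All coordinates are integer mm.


cube([194, 130, 2634]);


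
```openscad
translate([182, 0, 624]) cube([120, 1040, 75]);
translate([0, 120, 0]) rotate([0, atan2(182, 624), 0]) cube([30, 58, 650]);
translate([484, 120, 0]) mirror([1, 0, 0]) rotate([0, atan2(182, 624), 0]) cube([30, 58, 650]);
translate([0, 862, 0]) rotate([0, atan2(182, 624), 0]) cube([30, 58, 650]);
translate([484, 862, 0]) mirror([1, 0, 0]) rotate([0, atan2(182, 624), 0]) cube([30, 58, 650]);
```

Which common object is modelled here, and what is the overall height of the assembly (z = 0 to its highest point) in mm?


A sawhorse. The overall height is 699 mm.

A beam across two mirrored pairs of raked legs — a sawhorse. The beam's underside is at z = 624 (matching the legs' vertical rise in atan2(182, 624)) and the beam is 75 mm tall, so its top is at 624 + 75 = 699 mm. The raked legs top out at the beam's underside, so that is the highest point.


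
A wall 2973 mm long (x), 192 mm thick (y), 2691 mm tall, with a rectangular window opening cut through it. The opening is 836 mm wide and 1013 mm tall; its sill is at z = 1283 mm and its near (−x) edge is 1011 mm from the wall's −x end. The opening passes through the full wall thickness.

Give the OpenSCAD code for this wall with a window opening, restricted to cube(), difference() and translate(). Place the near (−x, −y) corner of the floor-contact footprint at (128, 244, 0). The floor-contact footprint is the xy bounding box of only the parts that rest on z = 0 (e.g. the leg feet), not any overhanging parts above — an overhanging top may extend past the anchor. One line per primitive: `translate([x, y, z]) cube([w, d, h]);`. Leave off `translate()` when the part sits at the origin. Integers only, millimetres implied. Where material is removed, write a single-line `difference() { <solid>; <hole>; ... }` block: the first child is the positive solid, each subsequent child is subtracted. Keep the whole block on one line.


difference() { translate([128, 244, 0]) cube([2973, 192, 2691]); translate([1139, 244, 1283]) cube([836, 192, 1013]); }


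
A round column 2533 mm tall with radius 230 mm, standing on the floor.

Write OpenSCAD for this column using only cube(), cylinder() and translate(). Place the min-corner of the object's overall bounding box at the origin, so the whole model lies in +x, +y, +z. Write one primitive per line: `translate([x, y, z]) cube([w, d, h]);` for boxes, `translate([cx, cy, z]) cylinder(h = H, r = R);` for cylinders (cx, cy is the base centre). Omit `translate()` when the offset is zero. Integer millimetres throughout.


translate([230, 230, 0]) cylinder(h = 2533, r = 230);


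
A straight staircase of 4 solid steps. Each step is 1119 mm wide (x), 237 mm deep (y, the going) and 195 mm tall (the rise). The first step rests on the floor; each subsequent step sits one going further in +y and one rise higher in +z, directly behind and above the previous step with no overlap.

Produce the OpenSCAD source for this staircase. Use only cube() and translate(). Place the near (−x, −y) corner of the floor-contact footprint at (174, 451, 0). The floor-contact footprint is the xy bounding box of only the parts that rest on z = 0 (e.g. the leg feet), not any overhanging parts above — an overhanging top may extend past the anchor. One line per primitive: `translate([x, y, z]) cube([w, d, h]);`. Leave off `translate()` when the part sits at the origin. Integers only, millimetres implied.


translate([174, 451, 0]) cube([1119, 237, 195]);
translate([174, 688, 195]) cube([1119, 237, 195]);
translate([174, 925, 390]) cube([1119, 237, 195]);
translate([174, 1162, 585]) cube([1119, 237, 195]);


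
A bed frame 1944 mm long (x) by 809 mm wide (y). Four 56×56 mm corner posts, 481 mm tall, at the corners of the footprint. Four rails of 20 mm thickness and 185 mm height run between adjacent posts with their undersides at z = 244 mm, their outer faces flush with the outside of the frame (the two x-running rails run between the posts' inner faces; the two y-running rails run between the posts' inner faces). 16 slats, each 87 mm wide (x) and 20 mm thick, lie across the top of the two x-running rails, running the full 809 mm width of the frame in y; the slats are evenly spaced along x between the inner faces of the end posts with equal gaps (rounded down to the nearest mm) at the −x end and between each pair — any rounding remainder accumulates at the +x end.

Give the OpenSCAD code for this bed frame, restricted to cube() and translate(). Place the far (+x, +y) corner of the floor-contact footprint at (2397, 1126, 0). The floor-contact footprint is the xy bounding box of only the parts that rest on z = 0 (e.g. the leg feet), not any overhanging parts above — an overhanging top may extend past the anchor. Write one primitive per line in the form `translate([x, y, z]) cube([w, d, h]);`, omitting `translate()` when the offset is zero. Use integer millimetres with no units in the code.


// slat z = rail_z + rail_h = 244 + 185 = 429
// slat gap = ⌊(1832 − 16·87) / 17⌋ = 25
translate([453, 317, 0]) cube([56, 56, 481]);
translate([453, 1070, 0]) cube([56, 56, 481]);
translate([2341, 317, 0]) cube([56, 56, 481]);
translate([2341, 1070, 0]) cube([56, 56, 481]);
translate([509, 317, 244]) cube([1832, 20, 185]);
translate([509, 1106, 244]) cube([1832, 20, 185]);
translate([453, 373, 244]) cube([20, 697, 185]);
translate([2377, 373, 244]) cube([20, 697, 185]);
translate([534, 317, 429]) cube([87, 809, 20]);
translate([646, 317, 429]) cube([87, 809, 20]);
translate([758, 317, 429]) cube([87, 809, 20]);
translate([870, 317, 429]) cube([87, 809, 20]);
translate([982, 317, 429]) cube([87, 809, 20]);
translate([1094, 317, 429]) cube([87, 809, 20]);
translate([1206, 317, 429]) cube([87, 809, 20]);
translate([1318, 317, 429]) cube([87, 809, 20]);
translate([1430, 317, 429]) cube([87, 809, 20]);
translate([1542, 317, 429]) cube([87, 809, 20]);
translate([1654, 317, 429]) cube([87, 809, 20]);
translate([1766, 317, 429]) cube([87, 809, 20]);
translate([1878, 317, 429]) cube([87, 809, 20]);
translate([1990, 317, 429]) cube([87, 809, 20]);
translate([2102, 317, 429]) cube([87, 809, 20]);
translate([2214, 317, 429]) cube([87, 809, 20]);


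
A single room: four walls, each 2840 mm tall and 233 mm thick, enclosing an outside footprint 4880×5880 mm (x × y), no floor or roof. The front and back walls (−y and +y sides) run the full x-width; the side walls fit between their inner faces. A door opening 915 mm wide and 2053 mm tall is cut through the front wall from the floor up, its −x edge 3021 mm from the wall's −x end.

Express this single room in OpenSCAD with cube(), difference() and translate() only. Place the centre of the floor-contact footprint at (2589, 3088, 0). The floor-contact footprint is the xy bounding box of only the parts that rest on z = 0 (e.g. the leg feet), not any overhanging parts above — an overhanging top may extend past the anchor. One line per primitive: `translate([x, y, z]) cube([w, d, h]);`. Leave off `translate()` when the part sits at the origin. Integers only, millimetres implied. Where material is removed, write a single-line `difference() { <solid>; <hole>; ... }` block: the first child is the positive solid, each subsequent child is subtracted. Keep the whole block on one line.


difference() { translate([149, 148, 0]) cube([4880, 233, 2840]); translate([3170, 148, 0]) cube([915, 233, 2053]); }
translate([149, 5795, 0]) cube([4880, 233, 2840]);
translate([149, 381, 0]) cube([233, 5414, 2840]);
translate([4796, 381, 0]) cube([233, 5414, 2840]);


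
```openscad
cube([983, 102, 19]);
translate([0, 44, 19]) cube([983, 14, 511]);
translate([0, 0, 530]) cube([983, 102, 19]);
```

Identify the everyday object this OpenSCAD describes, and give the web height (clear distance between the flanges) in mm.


An I-beam. The web height is 511 mm.

Two wide flanges with a thin centred web — an I-beam. Overall 549 mm minus two 19 mm flanges gives a web of 549 − 2·19 = 511 mm.


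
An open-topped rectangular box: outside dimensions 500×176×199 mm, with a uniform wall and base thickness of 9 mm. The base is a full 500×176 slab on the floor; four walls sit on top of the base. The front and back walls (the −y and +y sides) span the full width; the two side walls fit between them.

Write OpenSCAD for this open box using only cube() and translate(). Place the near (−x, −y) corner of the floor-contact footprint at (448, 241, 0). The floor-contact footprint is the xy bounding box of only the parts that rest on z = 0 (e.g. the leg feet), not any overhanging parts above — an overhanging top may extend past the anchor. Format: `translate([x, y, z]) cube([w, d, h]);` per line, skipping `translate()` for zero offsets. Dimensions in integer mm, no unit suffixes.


translate([448, 241, 0]) cube([500, 176, 9]);
translate([448, 241, 9]) cube([500, 9, 190]);
translate([448, 408, 9]) cube([500, 9, 190]);
translate([448, 250, 9]) cube([9, 158, 190]);
translate([939, 250, 9]) cube([9, 158, 190]);


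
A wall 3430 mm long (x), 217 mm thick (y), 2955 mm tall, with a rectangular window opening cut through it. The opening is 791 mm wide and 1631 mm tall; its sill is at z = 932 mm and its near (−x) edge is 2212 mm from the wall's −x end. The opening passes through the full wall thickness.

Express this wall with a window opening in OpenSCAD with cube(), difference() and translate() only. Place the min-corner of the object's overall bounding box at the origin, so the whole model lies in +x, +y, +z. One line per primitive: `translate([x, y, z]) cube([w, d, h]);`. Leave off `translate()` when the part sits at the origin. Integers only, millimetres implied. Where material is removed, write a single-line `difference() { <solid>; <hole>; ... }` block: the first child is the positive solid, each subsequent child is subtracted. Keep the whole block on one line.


difference() { cube([3430, 217, 2955]); translate([2212, 0, 932]) cube([791, 217, 1631]); }


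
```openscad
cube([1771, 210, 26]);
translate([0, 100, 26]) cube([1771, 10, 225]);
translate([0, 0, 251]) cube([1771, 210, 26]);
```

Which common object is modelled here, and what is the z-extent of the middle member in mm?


An I-beam. The web height is 225 mm.

Two wide flanges with a thin centred web — an I-beam. Overall 277 mm minus two 26 mm flanges gives a web of 277 − 2·26 = 225 mm.


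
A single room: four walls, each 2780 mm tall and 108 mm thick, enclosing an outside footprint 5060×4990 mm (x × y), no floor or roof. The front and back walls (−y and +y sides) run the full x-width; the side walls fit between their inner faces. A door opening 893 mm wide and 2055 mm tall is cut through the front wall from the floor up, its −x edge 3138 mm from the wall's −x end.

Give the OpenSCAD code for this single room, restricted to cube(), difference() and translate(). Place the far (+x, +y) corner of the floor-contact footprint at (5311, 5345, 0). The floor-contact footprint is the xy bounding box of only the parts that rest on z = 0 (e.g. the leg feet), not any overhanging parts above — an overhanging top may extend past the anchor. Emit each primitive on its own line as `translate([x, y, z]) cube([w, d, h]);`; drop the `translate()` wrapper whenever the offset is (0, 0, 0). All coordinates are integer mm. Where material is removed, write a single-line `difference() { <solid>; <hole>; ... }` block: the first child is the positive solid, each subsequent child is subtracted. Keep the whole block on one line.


difference() { translate([251, 355, 0]) cube([5060, 108, 2780]); translate([3389, 355, 0]) cube([893, 108, 2055]); }
translate([251, 5237, 0]) cube([5060, 108, 2780]);
translate([251, 463, 0]) cube([108, 4774, 2780]);
translate([5203, 463, 0]) cube([108, 4774, 2780]);


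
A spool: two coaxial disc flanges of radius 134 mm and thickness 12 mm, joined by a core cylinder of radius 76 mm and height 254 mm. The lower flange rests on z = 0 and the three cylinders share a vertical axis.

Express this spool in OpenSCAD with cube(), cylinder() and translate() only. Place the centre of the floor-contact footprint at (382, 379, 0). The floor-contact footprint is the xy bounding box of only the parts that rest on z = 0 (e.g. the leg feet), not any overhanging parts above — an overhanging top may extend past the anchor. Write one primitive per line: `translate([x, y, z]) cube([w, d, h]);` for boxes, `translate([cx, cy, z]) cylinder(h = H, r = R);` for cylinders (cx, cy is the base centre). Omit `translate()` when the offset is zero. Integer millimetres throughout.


translate([382, 379, 0]) cylinder(h = 12, r = 134);
translate([382, 379, 12]) cylinder(h = 254, r = 76);
translate([382, 379, 266]) cylinder(h = 12, r = 134);


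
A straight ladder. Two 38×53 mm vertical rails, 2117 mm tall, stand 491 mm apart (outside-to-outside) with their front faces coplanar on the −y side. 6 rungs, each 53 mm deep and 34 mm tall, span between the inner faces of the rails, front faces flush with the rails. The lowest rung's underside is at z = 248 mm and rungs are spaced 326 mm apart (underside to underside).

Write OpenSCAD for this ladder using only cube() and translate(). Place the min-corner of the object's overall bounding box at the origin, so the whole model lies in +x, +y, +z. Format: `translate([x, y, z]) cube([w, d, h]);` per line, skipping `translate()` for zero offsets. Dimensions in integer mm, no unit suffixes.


cube([38, 53, 2117]);
translate([453, 0, 0]) cube([38, 53, 2117]);
translate([38, 0, 248]) cube([415, 53, 34]);
translate([38, 0, 574]) cube([415, 53, 34]);
translate([38, 0, 900]) cube([415, 53, 34]);
translate([38, 0, 1226]) cube([415, 53, 34]);
translate([38, 0, 1552]) cube([415, 53, 34]);
translate([38, 0, 1878]) cube([415, 53, 34]);


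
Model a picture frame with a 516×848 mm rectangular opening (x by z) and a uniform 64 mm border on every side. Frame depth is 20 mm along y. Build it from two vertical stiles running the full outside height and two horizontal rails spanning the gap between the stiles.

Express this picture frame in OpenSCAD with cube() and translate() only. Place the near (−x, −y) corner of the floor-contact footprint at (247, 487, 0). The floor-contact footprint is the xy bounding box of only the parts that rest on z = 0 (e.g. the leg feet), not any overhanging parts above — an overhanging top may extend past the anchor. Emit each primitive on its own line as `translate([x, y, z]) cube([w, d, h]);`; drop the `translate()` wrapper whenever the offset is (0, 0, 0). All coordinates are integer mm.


translate([247, 487, 0]) cube([64, 20, 976]);
translate([827, 487, 0]) cube([64, 20, 976]);
translate([311, 487, 0]) cube([516, 20, 64]);
translate([311, 487, 912]) cube([516, 20, 64]);


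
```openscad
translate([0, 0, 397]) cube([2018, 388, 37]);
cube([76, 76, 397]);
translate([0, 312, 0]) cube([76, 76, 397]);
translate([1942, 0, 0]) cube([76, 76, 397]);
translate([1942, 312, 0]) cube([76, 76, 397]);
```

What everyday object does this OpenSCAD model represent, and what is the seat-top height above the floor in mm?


A bench. The seat-top height is 434 mm.

A long slab on four corner posts — a bench. The slab sits at z = 397 with thickness 37, so the top is 397 + 37 = 434 mm.


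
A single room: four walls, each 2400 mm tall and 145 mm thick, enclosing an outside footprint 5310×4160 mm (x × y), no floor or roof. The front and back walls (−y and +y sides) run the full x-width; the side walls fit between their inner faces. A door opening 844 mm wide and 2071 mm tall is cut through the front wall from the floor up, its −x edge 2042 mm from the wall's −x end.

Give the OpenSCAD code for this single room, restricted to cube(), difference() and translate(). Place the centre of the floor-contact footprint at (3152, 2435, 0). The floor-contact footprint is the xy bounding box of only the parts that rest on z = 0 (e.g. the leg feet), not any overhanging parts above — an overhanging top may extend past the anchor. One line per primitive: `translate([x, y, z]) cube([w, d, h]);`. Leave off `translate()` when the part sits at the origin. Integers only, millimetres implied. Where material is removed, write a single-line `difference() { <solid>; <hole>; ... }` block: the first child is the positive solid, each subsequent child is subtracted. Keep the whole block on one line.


difference() { translate([497, 355, 0]) cube([5310, 145, 2400]); translate([2539, 355, 0]) cube([844, 145, 2071]); }
translate([497, 4370, 0]) cube([5310, 145, 2400]);
translate([497, 500, 0]) cube([145, 3870, 2400]);
translate([5662, 500, 0]) cube([145, 3870, 2400]);


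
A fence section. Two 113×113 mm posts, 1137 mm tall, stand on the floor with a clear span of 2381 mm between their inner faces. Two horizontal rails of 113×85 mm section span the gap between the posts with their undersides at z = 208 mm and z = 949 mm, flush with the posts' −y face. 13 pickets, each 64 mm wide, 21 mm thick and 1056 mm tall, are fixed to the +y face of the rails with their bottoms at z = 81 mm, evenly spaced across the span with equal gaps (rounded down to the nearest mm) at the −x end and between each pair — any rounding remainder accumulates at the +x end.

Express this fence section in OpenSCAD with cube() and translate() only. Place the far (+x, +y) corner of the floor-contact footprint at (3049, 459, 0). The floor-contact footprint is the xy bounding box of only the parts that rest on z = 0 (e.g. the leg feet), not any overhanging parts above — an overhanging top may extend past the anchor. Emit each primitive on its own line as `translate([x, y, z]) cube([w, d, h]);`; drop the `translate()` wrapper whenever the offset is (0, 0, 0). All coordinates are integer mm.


translate([442, 346, 0]) cube([113, 113, 1137]);
translate([2936, 346, 0]) cube([113, 113, 1137]);
translate([555, 346, 208]) cube([2381, 113, 85]);
translate([555, 346, 949]) cube([2381, 113, 85]);
translate([665, 459, 81]) cube([64, 21, 1056]);
translate([839, 459, 81]) cube([64, 21, 1056]);
translate([1013, 459, 81]) cube([64, 21, 1056]);
translate([1187, 459, 81]) cube([64, 21, 1056]);
translate([1361, 459, 81]) cube([64, 21, 1056]);
translate([1535, 459, 81]) cube([64, 21, 1056]);
translate([1709, 459, 81]) cube([64, 21, 1056]);
translate([1883, 459, 81]) cube([64, 21, 1056]);
translate([2057, 459, 81]) cube([64, 21, 1056]);
translate([2231, 459, 81]) cube([64, 21, 1056]);
translate([2405, 459, 81]) cube([64, 21, 1056]);
translate([2579, 459, 81]) cube([64, 21, 1056]);
translate([2753, 459, 81]) cube([64, 21, 1056]);


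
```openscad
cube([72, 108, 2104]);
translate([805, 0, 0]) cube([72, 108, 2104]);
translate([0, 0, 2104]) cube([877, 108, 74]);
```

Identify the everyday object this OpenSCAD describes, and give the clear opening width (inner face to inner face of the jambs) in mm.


A door frame. The clear opening width is 733 mm.

Two 2104 mm tall posts with a header on top — a door frame. The left jamb is 72 mm wide at x = 0; the right jamb starts at x = 805. The clear opening is 805 − 72 = 733 mm.


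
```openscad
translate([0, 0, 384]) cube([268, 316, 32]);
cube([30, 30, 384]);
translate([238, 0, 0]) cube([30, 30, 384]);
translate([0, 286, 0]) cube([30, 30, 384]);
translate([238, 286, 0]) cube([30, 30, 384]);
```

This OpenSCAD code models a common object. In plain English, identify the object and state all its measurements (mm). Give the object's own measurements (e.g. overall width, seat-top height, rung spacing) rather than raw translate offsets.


A four-legged stool. The seat is a 268×316×32 mm slab whose top surface is at z = 416 mm; four square legs, each 30×30 mm in cross-section, run from the floor (z = 0) to the underside of the seat, each flush with a corner of the seat.


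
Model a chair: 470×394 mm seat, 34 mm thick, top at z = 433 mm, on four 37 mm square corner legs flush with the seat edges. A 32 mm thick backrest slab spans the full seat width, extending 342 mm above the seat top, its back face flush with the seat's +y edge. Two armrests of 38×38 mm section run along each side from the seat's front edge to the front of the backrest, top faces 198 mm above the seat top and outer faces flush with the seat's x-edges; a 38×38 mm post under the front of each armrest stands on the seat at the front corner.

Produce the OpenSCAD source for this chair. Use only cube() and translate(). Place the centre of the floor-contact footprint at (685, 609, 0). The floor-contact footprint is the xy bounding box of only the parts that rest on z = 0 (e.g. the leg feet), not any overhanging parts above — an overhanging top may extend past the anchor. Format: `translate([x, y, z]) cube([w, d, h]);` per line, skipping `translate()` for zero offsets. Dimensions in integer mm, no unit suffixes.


translate([450, 412, 399]) cube([470, 394, 34]);
translate([450, 412, 0]) cube([37, 37, 399]);
translate([883, 412, 0]) cube([37, 37, 399]);
translate([450, 769, 0]) cube([37, 37, 399]);
translate([883, 769, 0]) cube([37, 37, 399]);
translate([450, 774, 433]) cube([470, 32, 342]);
translate([450, 412, 593]) cube([38, 362, 38]);
translate([882, 412, 593]) cube([38, 362, 38]);
translate([450, 412, 433]) cube([38, 38, 160]);
translate([882, 412, 433]) cube([38, 38, 160]);


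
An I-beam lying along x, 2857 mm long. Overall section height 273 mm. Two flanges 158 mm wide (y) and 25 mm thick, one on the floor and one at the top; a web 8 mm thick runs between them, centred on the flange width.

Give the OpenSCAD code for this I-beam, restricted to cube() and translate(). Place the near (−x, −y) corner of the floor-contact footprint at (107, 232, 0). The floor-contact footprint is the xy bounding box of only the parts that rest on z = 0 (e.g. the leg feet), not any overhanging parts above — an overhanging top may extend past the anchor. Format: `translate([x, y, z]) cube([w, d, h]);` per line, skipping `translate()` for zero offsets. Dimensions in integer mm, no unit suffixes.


translate([107, 232, 0]) cube([2857, 158, 25]);
translate([107, 307, 25]) cube([2857, 8, 223]);
translate([107, 232, 248]) cube([2857, 158, 25]);


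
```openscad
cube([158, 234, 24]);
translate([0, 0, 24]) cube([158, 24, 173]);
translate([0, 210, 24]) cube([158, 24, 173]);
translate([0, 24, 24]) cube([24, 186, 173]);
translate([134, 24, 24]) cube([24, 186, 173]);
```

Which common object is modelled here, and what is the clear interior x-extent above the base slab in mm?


An open box. The internal width is 110 mm.

A 158×234 base slab with four walls standing on it — an open box. The base is 158 mm wide and the walls are 24 mm thick, so the internal width is 158 − 2 × 24 = 110 mm.


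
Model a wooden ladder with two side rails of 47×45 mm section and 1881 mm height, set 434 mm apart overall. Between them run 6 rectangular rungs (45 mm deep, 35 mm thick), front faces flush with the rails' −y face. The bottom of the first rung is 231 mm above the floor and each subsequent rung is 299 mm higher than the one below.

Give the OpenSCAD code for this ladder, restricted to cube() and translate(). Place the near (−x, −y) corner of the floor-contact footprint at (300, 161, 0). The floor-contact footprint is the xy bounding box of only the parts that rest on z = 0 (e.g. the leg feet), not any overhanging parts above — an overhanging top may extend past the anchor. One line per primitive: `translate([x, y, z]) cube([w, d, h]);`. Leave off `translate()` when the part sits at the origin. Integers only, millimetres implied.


// rung span = 434 - 2*47 = 340
// rung[k] z = 231 + k*299
translate([300, 161, 0]) cube([47, 45, 1881]);
translate([687, 161, 0]) cube([47, 45, 1881]);
translate([347, 161, 231]) cube([340, 45, 35]);
translate([347, 161, 530]) cube([340, 45, 35]);
translate([347, 161, 829]) cube([340, 45, 35]);
translate([347, 161, 1128]) cube([340, 45, 35]);
translate([347, 161, 1427]) cube([340, 45, 35]);
translate([347, 161, 1726]) cube([340, 45, 35]);


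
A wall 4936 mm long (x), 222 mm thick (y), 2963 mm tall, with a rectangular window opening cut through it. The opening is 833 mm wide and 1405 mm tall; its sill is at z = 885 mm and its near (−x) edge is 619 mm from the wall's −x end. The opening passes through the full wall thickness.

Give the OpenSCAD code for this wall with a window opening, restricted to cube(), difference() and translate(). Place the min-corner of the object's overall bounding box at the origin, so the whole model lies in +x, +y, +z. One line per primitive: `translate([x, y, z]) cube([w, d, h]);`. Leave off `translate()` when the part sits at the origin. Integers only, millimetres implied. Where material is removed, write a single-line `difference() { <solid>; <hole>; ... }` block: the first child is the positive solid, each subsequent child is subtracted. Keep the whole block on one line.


difference() { cube([4936, 222, 2963]); translate([619, 0, 885]) cube([833, 222, 1405]); }


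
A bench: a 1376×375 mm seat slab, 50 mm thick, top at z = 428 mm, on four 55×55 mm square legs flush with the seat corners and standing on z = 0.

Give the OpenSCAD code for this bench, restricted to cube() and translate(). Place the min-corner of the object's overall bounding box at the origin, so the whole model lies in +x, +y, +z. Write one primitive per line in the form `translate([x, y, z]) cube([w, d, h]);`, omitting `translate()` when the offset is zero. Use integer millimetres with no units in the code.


translate([0, 0, 378]) cube([1376, 375, 50]);
cube([55, 55, 378]);
translate([0, 320, 0]) cube([55, 55, 378]);
translate([1321, 0, 0]) cube([55, 55, 378]);
translate([1321, 320, 0]) cube([55, 55, 378]);


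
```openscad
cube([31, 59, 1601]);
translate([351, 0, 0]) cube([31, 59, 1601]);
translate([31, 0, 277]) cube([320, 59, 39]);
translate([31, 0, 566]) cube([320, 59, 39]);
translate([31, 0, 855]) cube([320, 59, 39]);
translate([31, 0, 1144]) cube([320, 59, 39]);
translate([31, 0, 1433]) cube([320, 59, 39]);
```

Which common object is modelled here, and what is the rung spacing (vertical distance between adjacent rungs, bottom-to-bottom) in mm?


A ladder. The rung spacing is 289 mm.

Two tall 31×59 posts with 5 short bars between them — a ladder. Adjacent rungs sit at z = 277 and z = 566, so the spacing is 566 − 277 = 289 mm.


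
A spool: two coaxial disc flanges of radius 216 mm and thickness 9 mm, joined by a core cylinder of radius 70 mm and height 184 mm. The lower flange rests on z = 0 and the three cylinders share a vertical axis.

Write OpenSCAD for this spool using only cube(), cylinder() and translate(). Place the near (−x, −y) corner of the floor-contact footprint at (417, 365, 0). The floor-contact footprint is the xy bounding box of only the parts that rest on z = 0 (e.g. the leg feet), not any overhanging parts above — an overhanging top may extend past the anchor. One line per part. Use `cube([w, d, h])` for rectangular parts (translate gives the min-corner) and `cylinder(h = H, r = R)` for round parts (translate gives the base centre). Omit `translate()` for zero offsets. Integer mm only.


translate([633, 581, 0]) cylinder(h = 9, r = 216);
translate([633, 581, 9]) cylinder(h = 184, r = 70);
translate([633, 581, 193]) cylinder(h = 9, r = 216);


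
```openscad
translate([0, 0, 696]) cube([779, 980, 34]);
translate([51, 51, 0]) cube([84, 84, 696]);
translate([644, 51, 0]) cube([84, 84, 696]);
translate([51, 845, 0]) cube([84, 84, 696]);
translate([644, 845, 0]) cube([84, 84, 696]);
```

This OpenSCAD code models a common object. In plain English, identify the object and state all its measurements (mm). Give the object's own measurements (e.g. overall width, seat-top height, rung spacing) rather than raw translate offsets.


A table: top 779 mm (x) × 980 mm (y), 34 mm thick, upper face at z = 730 mm, on four 84×84 mm square legs, each inset 51 mm from the nearest pair of top edges from z = 0 to the bottom of the top.


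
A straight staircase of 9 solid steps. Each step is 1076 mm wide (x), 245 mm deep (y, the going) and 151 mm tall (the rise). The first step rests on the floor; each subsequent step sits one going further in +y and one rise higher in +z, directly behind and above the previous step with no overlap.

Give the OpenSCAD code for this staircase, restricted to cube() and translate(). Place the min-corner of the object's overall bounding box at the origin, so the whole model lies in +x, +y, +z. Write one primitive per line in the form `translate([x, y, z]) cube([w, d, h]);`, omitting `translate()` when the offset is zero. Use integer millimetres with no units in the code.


cube([1076, 245, 151]);
translate([0, 245, 151]) cube([1076, 245, 151]);
translate([0, 490, 302]) cube([1076, 245, 151]);
translate([0, 735, 453]) cube([1076, 245, 151]);
translate([0, 980, 604]) cube([1076, 245, 151]);
translate([0, 1225, 755]) cube([1076, 245, 151]);
translate([0, 1470, 906]) cube([1076, 245, 151]);
translate([0, 1715, 1057]) cube([1076, 245, 151]);
translate([0, 1960, 1208]) cube([1076, 245, 151]);


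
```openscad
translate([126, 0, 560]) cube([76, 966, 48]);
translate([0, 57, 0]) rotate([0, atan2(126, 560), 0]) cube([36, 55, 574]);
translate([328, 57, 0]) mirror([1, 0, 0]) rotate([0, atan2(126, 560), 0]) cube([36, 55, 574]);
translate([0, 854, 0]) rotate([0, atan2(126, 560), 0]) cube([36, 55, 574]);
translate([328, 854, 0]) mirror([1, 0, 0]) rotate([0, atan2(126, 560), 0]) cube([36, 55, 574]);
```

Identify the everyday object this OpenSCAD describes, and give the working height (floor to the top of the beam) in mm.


A sawhorse. The overall height is 608 mm.

A beam across two mirrored pairs of raked legs — a sawhorse. The beam's underside is at z = 560 (matching the legs' vertical rise in atan2(126, 560)) and the beam is 48 mm tall, so its top is at 560 + 48 = 608 mm. The raked legs top out at the beam's underside, so that is the highest point.


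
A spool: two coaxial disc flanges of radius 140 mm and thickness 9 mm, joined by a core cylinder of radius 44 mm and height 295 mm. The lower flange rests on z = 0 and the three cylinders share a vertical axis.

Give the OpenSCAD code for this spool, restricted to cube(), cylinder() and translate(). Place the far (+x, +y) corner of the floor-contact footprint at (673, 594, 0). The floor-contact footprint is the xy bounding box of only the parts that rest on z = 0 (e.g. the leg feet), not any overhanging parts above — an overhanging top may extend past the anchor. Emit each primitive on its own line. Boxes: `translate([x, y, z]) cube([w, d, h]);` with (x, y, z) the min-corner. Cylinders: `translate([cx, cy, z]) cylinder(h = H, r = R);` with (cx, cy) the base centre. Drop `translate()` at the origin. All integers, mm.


translate([533, 454, 0]) cylinder(h = 9, r = 140);
translate([533, 454, 9]) cylinder(h = 295, r = 44);
translate([533, 454, 304]) cylinder(h = 9, r = 140);


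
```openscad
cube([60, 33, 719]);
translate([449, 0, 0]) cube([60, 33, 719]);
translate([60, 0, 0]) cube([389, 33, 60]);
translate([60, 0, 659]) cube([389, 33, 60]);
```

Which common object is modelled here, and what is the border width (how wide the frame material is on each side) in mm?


A picture frame. The border width is 60 mm.

Four thin pieces enclosing a rectangular opening — a picture frame. The two full-height stiles are 719 mm tall; the top rail sits at z = 659 and is 60 mm tall, so the border above the opening is 719 − 659 = 60 mm, matching the stile x-width.


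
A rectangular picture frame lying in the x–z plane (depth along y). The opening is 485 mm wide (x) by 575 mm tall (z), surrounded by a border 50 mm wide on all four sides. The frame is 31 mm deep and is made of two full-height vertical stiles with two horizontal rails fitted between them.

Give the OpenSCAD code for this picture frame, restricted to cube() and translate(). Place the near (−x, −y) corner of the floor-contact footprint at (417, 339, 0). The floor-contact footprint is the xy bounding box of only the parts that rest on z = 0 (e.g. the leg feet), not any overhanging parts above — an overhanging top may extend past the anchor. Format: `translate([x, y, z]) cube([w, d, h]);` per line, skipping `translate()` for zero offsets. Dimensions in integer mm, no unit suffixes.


translate([417, 339, 0]) cube([50, 31, 675]);
translate([952, 339, 0]) cube([50, 31, 675]);
translate([467, 339, 0]) cube([485, 31, 50]);
translate([467, 339, 625]) cube([485, 31, 50]);


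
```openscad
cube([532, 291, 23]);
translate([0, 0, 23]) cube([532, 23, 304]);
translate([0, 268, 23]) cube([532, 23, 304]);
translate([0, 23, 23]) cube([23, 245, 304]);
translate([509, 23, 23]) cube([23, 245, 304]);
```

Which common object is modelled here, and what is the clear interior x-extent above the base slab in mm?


An open box. The internal width is 486 mm.

A 532×291 base slab with four walls standing on it — an open box. The base is 532 mm wide and the walls are 23 mm thick, so the internal width is 532 − 2 × 23 = 486 mm.


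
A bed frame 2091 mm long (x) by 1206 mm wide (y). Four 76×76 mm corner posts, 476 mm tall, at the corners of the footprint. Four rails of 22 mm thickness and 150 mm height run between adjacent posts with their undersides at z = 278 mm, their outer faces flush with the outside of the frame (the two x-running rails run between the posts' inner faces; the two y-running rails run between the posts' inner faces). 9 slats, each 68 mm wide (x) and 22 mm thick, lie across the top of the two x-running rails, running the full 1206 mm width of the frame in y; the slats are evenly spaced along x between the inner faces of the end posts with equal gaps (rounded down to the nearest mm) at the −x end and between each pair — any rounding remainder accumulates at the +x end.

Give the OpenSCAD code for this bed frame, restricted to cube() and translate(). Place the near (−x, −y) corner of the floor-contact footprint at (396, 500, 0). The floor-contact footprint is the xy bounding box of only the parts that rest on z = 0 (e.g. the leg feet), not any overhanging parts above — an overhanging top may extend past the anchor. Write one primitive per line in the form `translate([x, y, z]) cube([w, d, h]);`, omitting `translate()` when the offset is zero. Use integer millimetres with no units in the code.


translate([396, 500, 0]) cube([76, 76, 476]);
translate([396, 1630, 0]) cube([76, 76, 476]);
translate([2411, 500, 0]) cube([76, 76, 476]);
translate([2411, 1630, 0]) cube([76, 76, 476]);
translate([472, 500, 278]) cube([1939, 22, 150]);
translate([472, 1684, 278]) cube([1939, 22, 150]);
translate([396, 576, 278]) cube([22, 1054, 150]);
translate([2465, 576, 278]) cube([22, 1054, 150]);
translate([604, 500, 428]) cube([68, 1206, 22]);
translate([804, 500, 428]) cube([68, 1206, 22]);
translate([1004, 500, 428]) cube([68, 1206, 22]);
translate([1204, 500, 428]) cube([68, 1206, 22]);
translate([1404, 500, 428]) cube([68, 1206, 22]);
translate([1604, 500, 428]) cube([68, 1206, 22]);
translate([1804, 500, 428]) cube([68, 1206, 22]);
translate([2004, 500, 428]) cube([68, 1206, 22]);
translate([2204, 500, 428]) cube([68, 1206, 22]);


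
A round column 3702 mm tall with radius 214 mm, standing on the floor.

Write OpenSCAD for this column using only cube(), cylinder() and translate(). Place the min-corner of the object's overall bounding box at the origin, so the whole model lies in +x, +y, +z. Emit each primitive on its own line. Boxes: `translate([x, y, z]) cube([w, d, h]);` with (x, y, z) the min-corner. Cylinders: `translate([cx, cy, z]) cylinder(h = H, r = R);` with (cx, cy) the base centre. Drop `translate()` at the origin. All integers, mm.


translate([214, 214, 0]) cylinder(h = 3702, r = 214);


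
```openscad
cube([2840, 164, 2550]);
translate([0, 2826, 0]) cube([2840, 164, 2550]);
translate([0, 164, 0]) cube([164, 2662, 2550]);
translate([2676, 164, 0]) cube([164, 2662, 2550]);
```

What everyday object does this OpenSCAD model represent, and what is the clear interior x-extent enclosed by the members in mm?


A house (or room) frame. The interior width is 2512 mm.

Four 2550 mm walls enclosing a rectangle with no floor or roof — a room or house frame. Outside width is 2840 mm and wall thickness is 164 mm, so the interior width is 2840 − 2 × 164 = 2512 mm.


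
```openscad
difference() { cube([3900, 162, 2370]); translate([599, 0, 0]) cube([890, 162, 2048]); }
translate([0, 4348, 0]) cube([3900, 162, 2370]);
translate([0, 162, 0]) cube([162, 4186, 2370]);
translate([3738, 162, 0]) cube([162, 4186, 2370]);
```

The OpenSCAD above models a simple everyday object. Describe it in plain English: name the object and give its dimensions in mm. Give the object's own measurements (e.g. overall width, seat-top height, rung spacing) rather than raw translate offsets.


A single room: four walls, each 2370 mm tall and 162 mm thick, enclosing an outside footprint 3900×4510 mm (x × y), no floor or roof. The front and back walls (−y and +y sides) run the full x-width; the side walls fit between their inner faces. A door opening 890 mm wide and 2048 mm tall is cut through the front wall from the floor up, its −x edge 599 mm from the wall's −x end.


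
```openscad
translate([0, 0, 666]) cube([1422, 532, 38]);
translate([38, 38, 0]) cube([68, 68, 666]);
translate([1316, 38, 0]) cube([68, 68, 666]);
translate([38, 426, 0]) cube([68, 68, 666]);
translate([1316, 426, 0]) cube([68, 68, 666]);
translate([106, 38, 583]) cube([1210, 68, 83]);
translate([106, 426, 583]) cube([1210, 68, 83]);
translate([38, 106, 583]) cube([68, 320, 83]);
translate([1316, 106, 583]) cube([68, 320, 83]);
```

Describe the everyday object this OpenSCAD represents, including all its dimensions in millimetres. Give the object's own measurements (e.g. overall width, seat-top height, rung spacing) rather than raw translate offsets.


A rectangular dining table. The top is 1422×532×38 mm with its upper surface at z = 704 mm. It stands on four 68×68 mm square legs, each inset 38 mm from the nearest pair of top edges, running from the floor to the underside of the top. Four apron rails, 68 mm thick and 83 mm tall, run between adjacent legs with their top edges flush with the underside of the top and their outer faces flush with the legs' outer faces.


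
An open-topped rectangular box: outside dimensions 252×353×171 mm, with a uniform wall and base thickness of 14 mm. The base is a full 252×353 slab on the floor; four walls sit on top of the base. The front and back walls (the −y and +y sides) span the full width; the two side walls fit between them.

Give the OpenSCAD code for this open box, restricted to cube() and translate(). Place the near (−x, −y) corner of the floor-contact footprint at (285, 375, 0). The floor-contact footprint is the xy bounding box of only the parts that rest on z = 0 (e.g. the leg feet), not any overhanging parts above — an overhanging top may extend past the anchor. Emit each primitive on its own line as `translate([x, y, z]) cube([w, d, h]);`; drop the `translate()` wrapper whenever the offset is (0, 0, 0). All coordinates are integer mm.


translate([285, 375, 0]) cube([252, 353, 14]);
translate([285, 375, 14]) cube([252, 14, 157]);
translate([285, 714, 14]) cube([252, 14, 157]);
translate([285, 389, 14]) cube([14, 325, 157]);
translate([523, 389, 14]) cube([14, 325, 157]);
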